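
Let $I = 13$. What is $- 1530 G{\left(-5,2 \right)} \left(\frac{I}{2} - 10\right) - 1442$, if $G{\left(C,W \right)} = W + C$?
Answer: $-17507$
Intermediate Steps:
$G{\left(C,W \right)} = C + W$
$- 1530 G{\left(-5,2 \right)} \left(\frac{I}{2} - 10\right) - 1442 = - 1530 \left(-5 + 2\right) \left(\frac{13}{2} - 10\right) - 1442 = - 1530 \left(- 3 \left(13 \cdot \frac{1}{2} - 10\right)\right) - 1442 = - 1530 \left(- 3 \left(\frac{13}{2} - 10\right)\right) - 1442 = - 1530 \left(\left(-3\right) \left(- \frac{7}{2}\right)\right) - 1442 = \left(-1530\right) \frac{21}{2} - 1442 = -16065 - 1442 = -17507$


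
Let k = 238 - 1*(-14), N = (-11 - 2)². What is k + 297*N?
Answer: 50445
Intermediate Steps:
N = 169 (N = (-13)² = 169)
k = 252 (k = 238 + 14 = 252)
k + 297*N = 252 + 297*169 = 252 + 50193 = 50445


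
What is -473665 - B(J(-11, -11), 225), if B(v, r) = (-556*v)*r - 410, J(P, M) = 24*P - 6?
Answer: -34250255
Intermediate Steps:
J(P, M) = -6 + 24*P
B(v, r) = -410 - 556*r*v (B(v, r) = -556*r*v - 410 = -410 - 556*r*v)
-473665 - B(J(-11, -11), 225) = -473665 - (-410 - 556*225*(-6 + 24*(-11))) = -473665 - (-410 - 556*225*(-6 - 264)) = -473665 - (-410 - 556*225*(-270)) = -473665 - (-410 + 33777000) = -473665 - 1*33776590 = -473665 - 33776590 = -34250255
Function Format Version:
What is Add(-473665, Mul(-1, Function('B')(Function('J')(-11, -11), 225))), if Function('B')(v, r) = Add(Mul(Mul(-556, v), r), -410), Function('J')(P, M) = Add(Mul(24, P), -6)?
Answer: -34250255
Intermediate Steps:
Function('J')(P, M) = Add(-6, Mul(24, P))
Function('B')(v, r) = Add(-410, Mul(-556, r, v)) (Function('B')(v, r) = Add(Mul(-556, r, v), -410) = Add(-410, Mul(-556, r, v)))
Add(-473665, Mul(-1, Function('B')(Function('J')(-11, -11), 225))) = Add(-473665, Mul(-1, Add(-410, Mul(-556, 225, Add(-6, Mul(24, -11)))))) = Add(-473665, Mul(-1, Add(-410, Mul(-556, 225, Add(-6, -264))))) = Add(-473665, Mul(-1, Add(-410, Mul(-556, 225, -270)))) = Add(-473665, Mul(-1, Add(-410, 33777000))) = Add(-473665, Mul(-1, 33776590)) = Add(-473665, -33776590) = -34250255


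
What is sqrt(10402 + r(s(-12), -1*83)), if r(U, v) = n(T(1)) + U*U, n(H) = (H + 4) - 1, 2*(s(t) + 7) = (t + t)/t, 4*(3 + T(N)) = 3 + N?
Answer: sqrt(10439) ≈ 102.17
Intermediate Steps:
T(N) = -9/4 + N/4 (T(N) = -3 + (3 + N)/4 = -3 + (3/4 + N/4) = -9/4 + N/4)
s(t) = -6 (s(t) = -7 + ((t + t)/t)/2 = -7 + ((2*t)/t)/2 = -7 + (1/2)*2 = -7 + 1 = -6)
n(H) = 3 + H (n(H) = (4 + H) - 1 = 3 + H)
r(U, v) = 1 + U**2 (r(U, v) = (3 + (-9/4 + (1/4)*1)) + U*U = (3 + (-9/4 + 1/4)) + U**2 = (3 - 2) + U**2 = 1 + U**2)
sqrt(10402 + r(s(-12), -1*83)) = sqrt(10402 + (1 + (-6)**2)) = sqrt(10402 + (1 + 36)) = sqrt(10402 + 37) = sqrt(10439)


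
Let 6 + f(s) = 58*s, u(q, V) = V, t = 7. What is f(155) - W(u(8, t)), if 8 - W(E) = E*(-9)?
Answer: 8913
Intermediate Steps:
W(E) = 8 + 9*E (W(E) = 8 - E*(-9) = 8 - (-9)*E = 8 + 9*E)
f(s) = -6 + 58*s
f(155) - W(u(8, t)) = (-6 + 58*155) - (8 + 9*7) = (-6 + 8990) - (8 + 63) = 8984 - 1*71 = 8984 - 71 = 8913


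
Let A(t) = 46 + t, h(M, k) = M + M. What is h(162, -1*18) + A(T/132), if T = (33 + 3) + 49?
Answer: 48925/132 ≈ 370.64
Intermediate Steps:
T = 85 (T = 36 + 49 = 85)
h(M, k) = 2*M
h(162, -1*18) + A(T/132) = 2*162 + (46 + 85/132) = 324 + (46 + 85*(1/132)) = 324 + (46 + 85/132) = 324 + 6157/132 = 48925/132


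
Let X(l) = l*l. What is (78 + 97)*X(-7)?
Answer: 8575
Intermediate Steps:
X(l) = l²
(78 + 97)*X(-7) = (78 + 97)*(-7)² = 175*49 = 8575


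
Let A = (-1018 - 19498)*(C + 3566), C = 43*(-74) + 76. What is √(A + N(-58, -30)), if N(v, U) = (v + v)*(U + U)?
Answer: 40*I*√5894 ≈ 3070.9*I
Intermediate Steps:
C = -3106 (C = -3182 + 76 = -3106)
N(v, U) = 4*U*v (N(v, U) = (2*v)*(2*U) = 4*U*v)
A = -9437360 (A = (-1018 - 19498)*(-3106 + 3566) = -20516*460 = -9437360)
√(A + N(-58, -30)) = √(-9437360 + 4*(-30)*(-58)) = √(-9437360 + 6960) = √(-9430400) = 40*I*√5894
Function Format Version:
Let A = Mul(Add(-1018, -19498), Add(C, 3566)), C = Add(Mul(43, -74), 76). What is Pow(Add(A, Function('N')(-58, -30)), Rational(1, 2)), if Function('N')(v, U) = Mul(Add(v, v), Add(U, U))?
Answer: Mul(40, I, Pow(5894, Rational(1, 2))) ≈ Mul(3070.9, I)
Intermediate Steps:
C = -3106 (C = Add(-3182, 76) = -3106)
Function('N')(v, U) = Mul(4, U, v) (Function('N')(v, U) = Mul(Mul(2, v), Mul(2, U)) = Mul(4, U, v))
A = -9437360 (A = Mul(Add(-1018, -19498), Add(-3106, 3566)) = Mul(-20516, 460) = -9437360)
Pow(Add(A, Function('N')(-58, -30)), Rational(1, 2)) = Pow(Add(-9437360, Mul(4, -30, -58)), Rational(1, 2)) = Pow(Add(-9437360, 6960), Rational(1, 2)) = Pow(-9430400, Rational(1, 2)) = Mul(40, I, Pow(5894, Rational(1, 2)))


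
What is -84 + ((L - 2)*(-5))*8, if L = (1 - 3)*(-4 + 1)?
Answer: -244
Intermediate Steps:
L = 6 (L = -2*(-3) = 6)
-84 + ((L - 2)*(-5))*8 = -84 + ((6 - 2)*(-5))*8 = -84 + (4*(-5))*8 = -84 - 20*8 = -84 - 160 = -244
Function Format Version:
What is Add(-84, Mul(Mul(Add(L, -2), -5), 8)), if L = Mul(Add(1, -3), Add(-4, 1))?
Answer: -244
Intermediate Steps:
L = 6 (L = Mul(-2, -3) = 6)
Add(-84, Mul(Mul(Add(L, -2), -5), 8)) = Add(-84, Mul(Mul(Add(6, -2), -5), 8)) = Add(-84, Mul(Mul(4, -5), 8)) = Add(-84, Mul(-20, 8)) = Add(-84, -160) = -244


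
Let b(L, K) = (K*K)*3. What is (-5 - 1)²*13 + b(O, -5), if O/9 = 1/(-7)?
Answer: 543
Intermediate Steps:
O = -9/7 (O = 9/(-7) = 9*(-⅐) = -9/7 ≈ -1.2857)
b(L, K) = 3*K² (b(L, K) = K²*3 = 3*K²)
(-5 - 1)²*13 + b(O, -5) = (-5 - 1)²*13 + 3*(-5)² = (-6)²*13 + 3*25 = 36*13 + 75 = 468 + 75 = 543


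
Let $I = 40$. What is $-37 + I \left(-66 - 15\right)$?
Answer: $-3277$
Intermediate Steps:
$-37 + I \left(-66 - 15\right) = -37 + 40 \left(-66 - 15\right) = -37 + 40 \left(-81\right) = -37 - 3240 = -3277$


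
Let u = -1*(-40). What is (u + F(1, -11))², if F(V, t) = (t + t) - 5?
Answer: 169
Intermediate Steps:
F(V, t) = -5 + 2*t (F(V, t) = 2*t - 5 = -5 + 2*t)
u = 40
(u + F(1, -11))² = (40 + (-5 + 2*(-11)))² = (40 + (-5 - 22))² = (40 - 27)² = 13² = 169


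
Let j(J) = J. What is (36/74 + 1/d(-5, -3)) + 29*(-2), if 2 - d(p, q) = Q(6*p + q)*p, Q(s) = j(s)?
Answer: -346901/6031 ≈ -57.520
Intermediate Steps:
Q(s) = s
d(p, q) = 2 - p*(q + 6*p) (d(p, q) = 2 - (6*p + q)*p = 2 - (q + 6*p)*p = 2 - p*(q + 6*p))
(36/74 + 1/d(-5, -3)) + 29*(-2) = (36/74 + 1/(2 - 1*(-5)*(-3 + 6*(-5)))) + 29*(-2) = (36*(1/74) + 1/(2 - 1*(-5)*(-3 - 30))) - 58 = (18/37 + 1/(2 - 1*(-5)*(-33))) - 58 = (18/37 + 1/(2 - 165)) - 58 = (18/37 + 1/(-163)) - 58 = (18/37 + 1*(-1/163)) - 58 = (18/37 - 1/163) - 58 = 2897/6031 - 58 = -346901/6031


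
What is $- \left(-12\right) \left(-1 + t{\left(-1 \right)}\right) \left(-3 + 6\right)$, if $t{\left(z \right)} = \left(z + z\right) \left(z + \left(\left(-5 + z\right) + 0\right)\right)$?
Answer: $468$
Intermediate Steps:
$t{\left(z \right)} = 2 z \left(-5 + 2 z\right)$ ($t{\left(z \right)} = 2 z \left(z + \left(-5 + z\right)\right) = 2 z \left(-5 + 2 z\right)$)
$- \left(-12\right) \left(-1 + t{\left(-1 \right)}\right) \left(-3 + 6\right) = - \left(-12\right) \left(-1 + 2 \left(-1\right) \left(-5 + 2 \left(-1\right)\right)\right) \left(-3 + 6\right) = - \left(-12\right) \left(-1 + 2 \left(-1\right) \left(-5 - 2\right)\right) 3 = - \left(-12\right) \left(-1 + 2 \left(-1\right) \left(-7\right)\right) 3 = - \left(-12\right) \left(-1 + 14\right) 3 = - \left(-12\right) 13 \cdot 3 = - \left(-12\right) 39 = \left(-1\right) \left(-468\right) = 468$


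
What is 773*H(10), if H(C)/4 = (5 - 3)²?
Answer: 12368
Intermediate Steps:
H(C) = 16 (H(C) = 4*(5 - 3)² = 4*2² = 4*4 = 16)
773*H(10) = 773*16 = 12368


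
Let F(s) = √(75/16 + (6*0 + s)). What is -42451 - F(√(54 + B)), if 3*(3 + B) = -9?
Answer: -42451 - √(75 + 64*√3)/4 ≈ -42454.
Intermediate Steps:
B = -6 (B = -3 + (⅓)*(-9) = -3 - 3 = -6)
F(s) = √(75/16 + s) (F(s) = √(75*(1/16) + (0 + s)) = √(75/16 + s))
-42451 - F(√(54 + B)) = -42451 - √(75 + 16*√(54 - 6))/4 = -42451 - √(75 + 16*√48)/4 = -42451 - √(75 + 16*(4*√3))/4 = -42451 - √(75 + 64*√3)/4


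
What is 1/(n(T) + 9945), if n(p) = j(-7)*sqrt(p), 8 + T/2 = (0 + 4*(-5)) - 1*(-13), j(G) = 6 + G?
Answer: 663/6593537 + I*sqrt(30)/98903055 ≈ 0.00010055 + 5.538e-8*I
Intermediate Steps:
T = -30 (T = -16 + 2*((0 + 4*(-5)) - 1*(-13)) = -16 + 2*((0 - 20) + 13) = -16 + 2*(-20 + 13) = -16 + 2*(-7) = -16 - 14 = -30)
n(p) = -sqrt(p) (n(p) = (6 - 7)*sqrt(p) = -sqrt(p))
1/(n(T) + 9945) = 1/(-sqrt(-30) + 9945) = 1/(-I*sqrt(30) + 9945) = 1/(9945 - I*sqrt(30))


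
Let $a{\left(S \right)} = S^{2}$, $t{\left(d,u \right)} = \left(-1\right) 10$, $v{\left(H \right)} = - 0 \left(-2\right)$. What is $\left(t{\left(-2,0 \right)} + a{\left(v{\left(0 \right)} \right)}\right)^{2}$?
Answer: $100$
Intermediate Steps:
$v{\left(H \right)} = 0$ ($v{\left(H \right)} = \left(-1\right) 0 = 0$)
$t{\left(d,u \right)} = -10$
$\left(t{\left(-2,0 \right)} + a{\left(v{\left(0 \right)} \right)}\right)^{2} = \left(-10 + 0^{2}\right)^{2} = \left(-10 + 0\right)^{2} = \left(-10\right)^{2} = 100$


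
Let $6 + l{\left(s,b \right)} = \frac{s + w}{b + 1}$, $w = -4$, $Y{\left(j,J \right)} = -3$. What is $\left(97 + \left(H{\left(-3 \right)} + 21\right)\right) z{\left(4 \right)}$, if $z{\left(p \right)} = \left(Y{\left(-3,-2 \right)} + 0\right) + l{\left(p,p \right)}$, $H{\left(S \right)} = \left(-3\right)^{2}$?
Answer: $-1143$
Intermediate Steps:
$H{\left(S \right)} = 9$
$l{\left(s,b \right)} = -6 + \frac{-4 + s}{1 + b}$ ($l{\left(s,b \right)} = -6 + \frac{s - 4}{b + 1} = -6 + \frac{-4 + s}{1 + b}$)
$z{\left(p \right)} = -3 + \frac{-10 - 5 p}{1 + p}$ ($z{\left(p \right)} = \left(-3 + 0\right) + \frac{-10 + p - 6 p}{1 + p} = -3 + \frac{-10 - 5 p}{1 + p}$)
$\left(97 + \left(H{\left(-3 \right)} + 21\right)\right) z{\left(4 \right)} = \left(97 + \left(9 + 21\right)\right) \frac{-13 - 32}{1 + 4} = \left(97 + 30\right) \frac{-13 - 32}{5} = 127 \cdot \frac{1}{5} \left(-45\right) = 127 \left(-9\right) = -1143$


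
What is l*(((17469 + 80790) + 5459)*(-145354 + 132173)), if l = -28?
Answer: 38278994824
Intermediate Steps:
l*(((17469 + 80790) + 5459)*(-145354 + 132173)) = -28*((17469 + 80790) + 5459)*(-145354 + 132173) = -28*(98259 + 5459)*(-13181) = -2904104*(-13181) = -28*(-1367106958) = 38278994824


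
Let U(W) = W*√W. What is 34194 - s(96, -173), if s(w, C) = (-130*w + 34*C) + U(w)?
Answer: 52556 - 384*√6 ≈ 51615.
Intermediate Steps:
U(W) = W^(3/2)
s(w, C) = w^(3/2) - 130*w + 34*C (s(w, C) = (-130*w + 34*C) + w^(3/2) = w^(3/2) - 130*w + 34*C)
34194 - s(96, -173) = 34194 - (96^(3/2) - 130*96 + 34*(-173)) = 34194 - (384*√6 - 12480 - 5882) = 34194 - (-18362 + 384*√6) = 34194 + (18362 - 384*√6) = 52556 - 384*√6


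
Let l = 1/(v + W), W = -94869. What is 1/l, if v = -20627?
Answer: -115496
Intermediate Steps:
l = -1/115496 (l = 1/(-20627 - 94869) = 1/(-115496) = -1/115496 ≈ -8.6583e-6)
1/l = 1/(-1/115496) = -115496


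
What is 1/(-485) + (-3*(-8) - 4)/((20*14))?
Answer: 471/6790 ≈ 0.069367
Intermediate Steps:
1/(-485) + (-3*(-8) - 4)/((20*14)) = -1/485 + (24 - 4)/280 = -1/485 + 20*(1/280) = -1/485 + 1/14 = 471/6790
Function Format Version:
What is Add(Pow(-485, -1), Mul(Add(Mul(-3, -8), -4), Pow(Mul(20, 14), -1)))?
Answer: Rational(471, 6790) ≈ 0.069367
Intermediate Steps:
Add(Pow(-485, -1), Mul(Add(Mul(-3, -8), -4), Pow(Mul(20, 14), -1))) = Add(Rational(-1, 485), Mul(Add(24, -4), Pow(280, -1))) = Add(Rational(-1, 485), Mul(20, Rational(1, 280))) = Add(Rational(-1, 485), Rational(1, 14)) = Rational(471, 6790)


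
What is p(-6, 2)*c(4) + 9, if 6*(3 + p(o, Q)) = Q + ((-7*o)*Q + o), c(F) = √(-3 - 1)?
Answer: 9 + 62*I/3 ≈ 9.0 + 20.667*I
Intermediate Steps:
c(F) = 2*I (c(F) = √(-4) = 2*I)
p(o, Q) = -3 + Q/6 + o/6 - 7*Q*o/6 (p(o, Q) = -3 + (Q + ((-7*o)*Q + o))/6 = -3 + (Q + (-7*Q*o + o))/6 = -3 + (Q + (o - 7*Q*o))/6 = -3 + (Q + o - 7*Q*o)/6 = -3 + (Q/6 + o/6 - 7*Q*o/6) = -3 + Q/6 + o/6 - 7*Q*o/6)
p(-6, 2)*c(4) + 9 = (-3 + (⅙)*2 + (⅙)*(-6) - 7/6*2*(-6))*(2*I) + 9 = (-3 + ⅓ - 1 + 14)*(2*I) + 9 = 31*(2*I)/3 + 9 = 62*I/3 + 9 = 9 + 62*I/3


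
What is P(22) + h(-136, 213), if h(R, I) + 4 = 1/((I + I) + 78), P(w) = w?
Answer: 9073/504 ≈ 18.002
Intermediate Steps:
h(R, I) = -4 + 1/(78 + 2*I) (h(R, I) = -4 + 1/((I + I) + 78) = -4 + 1/(2*I + 78) = -4 + 1/(78 + 2*I))
P(22) + h(-136, 213) = 22 + (-311 - 8*213)/(2*(39 + 213)) = 22 + (½)*(-311 - 1704)/252 = 22 + (½)*(1/252)*(-2015) = 22 - 2015/504 = 9073/504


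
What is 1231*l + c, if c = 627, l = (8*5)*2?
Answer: 99107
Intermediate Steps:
l = 80 (l = 40*2 = 80)
1231*l + c = 1231*80 + 627 = 98480 + 627 = 99107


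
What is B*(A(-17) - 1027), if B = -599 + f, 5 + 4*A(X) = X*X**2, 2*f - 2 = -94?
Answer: 2910885/2 ≈ 1.4554e+6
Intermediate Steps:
f = -46 (f = 1 + (1/2)*(-94) = 1 - 47 = -46)
A(X) = -5/4 + X**3/4 (A(X) = -5/4 + (X*X**2)/4 = -5/4 + X**3/4)
B = -645 (B = -599 - 46 = -645)
B*(A(-17) - 1027) = -645*((-5/4 + (1/4)*(-17)**3) - 1027) = -645*((-5/4 + (1/4)*(-4913)) - 1027) = -645*((-5/4 - 4913/4) - 1027) = -645*(-2459/2 - 1027) = -645*(-4513/2) = 2910885/2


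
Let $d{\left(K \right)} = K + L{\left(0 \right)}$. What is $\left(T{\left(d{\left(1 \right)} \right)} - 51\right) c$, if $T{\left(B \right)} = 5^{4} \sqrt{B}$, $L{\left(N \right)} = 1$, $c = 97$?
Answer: $-4947 + 60625 \sqrt{2} \approx 80790.0$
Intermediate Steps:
$d{\left(K \right)} = 1 + K$ ($d{\left(K \right)} = K + 1 = 1 + K$)
$T{\left(B \right)} = 625 \sqrt{B}$
$\left(T{\left(d{\left(1 \right)} \right)} - 51\right) c = \left(625 \sqrt{1 + 1} - 51\right) 97 = \left(625 \sqrt{2} - 51\right) 97 = \left(-51 + 625 \sqrt{2}\right) 97 = -4947 + 60625 \sqrt{2}$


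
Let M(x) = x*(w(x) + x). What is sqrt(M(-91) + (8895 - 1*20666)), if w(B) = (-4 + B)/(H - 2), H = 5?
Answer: 5*I*sqrt(219)/3 ≈ 24.664*I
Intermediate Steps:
w(B) = -4/3 + B/3 (w(B) = (-4 + B)/(5 - 2) = (-4 + B)/3 = (-4 + B)*(1/3) = -4/3 + B/3)
M(x) = x*(-4/3 + 4*x/3) (M(x) = x*((-4/3 + x/3) + x) = x*(-4/3 + 4*x/3))
sqrt(M(-91) + (8895 - 1*20666)) = sqrt((4/3)*(-91)*(-1 - 91) + (8895 - 1*20666)) = sqrt((4/3)*(-91)*(-92) + (8895 - 20666)) = sqrt(33488/3 - 11771) = sqrt(-1825/3) = 5*I*sqrt(219)/3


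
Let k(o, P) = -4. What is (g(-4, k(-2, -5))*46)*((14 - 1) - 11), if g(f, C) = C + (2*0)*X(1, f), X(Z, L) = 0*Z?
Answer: -368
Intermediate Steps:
X(Z, L) = 0
g(f, C) = C (g(f, C) = C + (2*0)*0 = C + 0*0 = C + 0 = C)
(g(-4, k(-2, -5))*46)*((14 - 1) - 11) = (-4*46)*((14 - 1) - 11) = -184*(13 - 11) = -184*2 = -368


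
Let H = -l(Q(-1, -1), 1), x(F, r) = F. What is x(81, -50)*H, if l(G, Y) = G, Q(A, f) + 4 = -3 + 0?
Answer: 567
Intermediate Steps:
Q(A, f) = -7 (Q(A, f) = -4 + (-3 + 0) = -4 - 3 = -7)
H = 7 (H = -1*(-7) = 7)
x(81, -50)*H = 81*7 = 567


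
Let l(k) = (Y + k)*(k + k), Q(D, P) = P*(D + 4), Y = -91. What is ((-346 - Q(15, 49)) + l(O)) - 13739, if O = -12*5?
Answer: 3104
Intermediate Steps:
Q(D, P) = P*(4 + D)
O = -60
l(k) = 2*k*(-91 + k) (l(k) = (-91 + k)*(k + k) = (-91 + k)*(2*k) = 2*k*(-91 + k))
((-346 - Q(15, 49)) + l(O)) - 13739 = ((-346 - 49*(4 + 15)) + 2*(-60)*(-91 - 60)) - 13739 = ((-346 - 49*19) + 2*(-60)*(-151)) - 13739 = ((-346 - 1*931) + 18120) - 13739 = ((-346 - 931) + 18120) - 13739 = (-1277 + 18120) - 13739 = 16843 - 13739 = 3104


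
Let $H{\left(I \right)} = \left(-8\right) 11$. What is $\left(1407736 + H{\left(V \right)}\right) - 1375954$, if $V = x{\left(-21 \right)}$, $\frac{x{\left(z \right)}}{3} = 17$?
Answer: $31694$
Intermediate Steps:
$x{\left(z \right)} = 51$ ($x{\left(z \right)} = 3 \cdot 17 = 51$)
$V = 51$
$H{\left(I \right)} = -88$
$\left(1407736 + H{\left(V \right)}\right) - 1375954 = \left(1407736 - 88\right) - 1375954 = 1407648 - 1375954 = 31694$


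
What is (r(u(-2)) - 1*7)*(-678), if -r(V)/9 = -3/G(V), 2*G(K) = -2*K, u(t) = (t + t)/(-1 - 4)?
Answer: 55257/2 ≈ 27629.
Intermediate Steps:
u(t) = -2*t/5 (u(t) = (2*t)/(-5) = (2*t)*(-⅕) = -2*t/5)
G(K) = -K (G(K) = (-2*K)/2 = -K)
r(V) = -27/V (r(V) = -(-27)/((-V)) = -(-27)*(-1/V) = -27/V)
(r(u(-2)) - 1*7)*(-678) = (-27/((-⅖*(-2))) - 1*7)*(-678) = (-27/⅘ - 7)*(-678) = (-27*5/4 - 7)*(-678) = (-135/4 - 7)*(-678) = -163/4*(-678) = 55257/2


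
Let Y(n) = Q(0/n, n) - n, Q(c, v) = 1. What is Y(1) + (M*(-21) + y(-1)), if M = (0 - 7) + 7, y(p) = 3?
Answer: 3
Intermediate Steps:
M = 0 (M = -7 + 7 = 0)
Y(n) = 1 - n
Y(1) + (M*(-21) + y(-1)) = (1 - 1*1) + (0*(-21) + 3) = (1 - 1) + (0 + 3) = 0 + 3 = 3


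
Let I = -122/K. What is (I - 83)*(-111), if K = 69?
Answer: 216413/23 ≈ 9409.3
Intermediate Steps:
I = -122/69 ≈ -1.7681
(I - 83)*(-111) = (-122/69 - 83)*(-111) = -5849/69*(-111) = 216413/23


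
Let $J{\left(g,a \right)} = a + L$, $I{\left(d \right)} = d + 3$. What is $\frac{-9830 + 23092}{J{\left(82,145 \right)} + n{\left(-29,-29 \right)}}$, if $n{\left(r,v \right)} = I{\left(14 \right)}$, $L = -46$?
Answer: $\frac{6631}{58} \approx 114.33$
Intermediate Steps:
$I{\left(d \right)} = 3 + d$
$n{\left(r,v \right)} = 17$ ($n{\left(r,v \right)} = 3 + 14 = 17$)
$J{\left(g,a \right)} = -46 + a$ ($J{\left(g,a \right)} = a - 46 = -46 + a$)
$\frac{-9830 + 23092}{J{\left(82,145 \right)} + n{\left(-29,-29 \right)}} = \frac{-9830 + 23092}{\left(-46 + 145\right) + 17} = \frac{13262}{99 + 17} = \frac{13262}{116} = 13262 \cdot \frac{1}{116} = \frac{6631}{58}$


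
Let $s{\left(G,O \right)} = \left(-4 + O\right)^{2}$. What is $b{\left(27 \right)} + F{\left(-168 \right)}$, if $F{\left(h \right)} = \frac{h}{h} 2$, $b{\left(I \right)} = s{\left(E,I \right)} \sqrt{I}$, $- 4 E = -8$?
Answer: $2 + 1587 \sqrt{3} \approx 2750.8$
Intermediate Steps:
$E = 2$ ($E = \left(- \frac{1}{4}\right) \left(-8\right) = 2$)
$b{\left(I \right)} = \sqrt{I} \left(-4 + I\right)^{2}$ ($b{\left(I \right)} = \left(-4 + I\right)^{2} \sqrt{I} = \sqrt{I} \left(-4 + I\right)^{2}$)
$F{\left(h \right)} = 2$ ($F{\left(h \right)} = 1 \cdot 2 = 2$)
$b{\left(27 \right)} + F{\left(-168 \right)} = \sqrt{27} \left(-4 + 27\right)^{2} + 2 = 3 \sqrt{3} \cdot 23^{2} + 2 = 3 \sqrt{3} \cdot 529 + 2 = 1587 \sqrt{3} + 2 = 2 + 1587 \sqrt{3}$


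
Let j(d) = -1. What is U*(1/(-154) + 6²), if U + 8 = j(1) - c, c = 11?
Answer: -55430/77 ≈ -719.87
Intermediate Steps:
U = -20 (U = -8 + (-1 - 1*11) = -8 + (-1 - 11) = -8 - 12 = -20)
U*(1/(-154) + 6²) = -20*(1/(-154) + 6²) = -20*(-1/154 + 36) = -20*5543/154 = -55430/77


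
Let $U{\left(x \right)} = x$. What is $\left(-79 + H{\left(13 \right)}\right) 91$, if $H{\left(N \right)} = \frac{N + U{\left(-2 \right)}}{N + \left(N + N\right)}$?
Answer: $- \frac{21490}{3} \approx -7163.3$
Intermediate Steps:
$H{\left(N \right)} = \frac{-2 + N}{3 N}$ ($H{\left(N \right)} = \frac{N - 2}{N + \left(N + N\right)} = \frac{-2 + N}{N + 2 N} = \frac{-2 + N}{3 N}$)
$\left(-79 + H{\left(13 \right)}\right) 91 = \left(-79 + \frac{-2 + 13}{3 \cdot 13}\right) 91 = \left(-79 + \frac{1}{3} \cdot \frac{1}{13} \cdot 11\right) 91 = \left(-79 + \frac{11}{39}\right) 91 = \left(- \frac{3070}{39}\right) 91 = - \frac{21490}{3}$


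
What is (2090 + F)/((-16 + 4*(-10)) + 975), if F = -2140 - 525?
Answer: -575/919 ≈ -0.62568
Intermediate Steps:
F = -2665
(2090 + F)/((-16 + 4*(-10)) + 975) = (2090 - 2665)/((-16 + 4*(-10)) + 975) = -575/((-16 - 40) + 975) = -575/(-56 + 975) = -575/919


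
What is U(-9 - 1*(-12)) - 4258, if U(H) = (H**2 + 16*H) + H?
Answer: -4198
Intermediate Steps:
U(H) = H**2 + 17*H
U(-9 - 1*(-12)) - 4258 = (-9 - 1*(-12))*(17 + (-9 - 1*(-12))) - 4258 = (-9 + 12)*(17 + (-9 + 12)) - 4258 = 3*(17 + 3) - 4258 = 3*20 - 4258 = 60 - 4258 = -4198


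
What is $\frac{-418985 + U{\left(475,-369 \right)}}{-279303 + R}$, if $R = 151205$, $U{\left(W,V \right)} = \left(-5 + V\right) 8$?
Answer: $\frac{421977}{128098} \approx 3.2942$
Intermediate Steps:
$U{\left(W,V \right)} = -40 + 8 V$
$\frac{-418985 + U{\left(475,-369 \right)}}{-279303 + R} = \frac{-418985 + \left(-40 + 8 \left(-369\right)\right)}{-279303 + 151205} = \frac{-418985 - 2992}{-128098} = \left(-418985 - 2992\right) \left(- \frac{1}{128098}\right) = \left(-421977\right) \left(- \frac{1}{128098}\right) = \frac{421977}{128098}$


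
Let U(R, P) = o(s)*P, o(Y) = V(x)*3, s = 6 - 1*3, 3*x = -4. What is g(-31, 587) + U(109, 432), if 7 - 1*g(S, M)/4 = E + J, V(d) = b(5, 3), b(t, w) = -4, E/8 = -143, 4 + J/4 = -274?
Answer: 3868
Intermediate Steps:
J = -1112 (J = -16 + 4*(-274) = -16 - 1096 = -1112)
x = -4/3 (x = (⅓)*(-4) = -4/3 ≈ -1.3333)
E = -1144 (E = 8*(-143) = -1144)
s = 3 (s = 6 - 3 = 3)
V(d) = -4
o(Y) = -12 (o(Y) = -4*3 = -12)
g(S, M) = 9052 (g(S, M) = 28 - 4*(-1144 - 1112) = 28 - 4*(-2256) = 28 + 9024 = 9052)
U(R, P) = -12*P
g(-31, 587) + U(109, 432) = 9052 - 12*432 = 9052 - 5184 = 3868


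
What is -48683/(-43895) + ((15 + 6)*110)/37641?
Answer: 644624751/550750565 ≈ 1.1704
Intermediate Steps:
-48683/(-43895) + ((15 + 6)*110)/37641 = -48683*(-1/43895) + (21*110)*(1/37641) = 48683/43895 + 2310*(1/37641) = 48683/43895 + 770/12547 = 644624751/550750565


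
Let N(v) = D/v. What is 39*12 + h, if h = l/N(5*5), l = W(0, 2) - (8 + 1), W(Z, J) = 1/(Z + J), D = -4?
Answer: 4169/8 ≈ 521.13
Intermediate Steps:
W(Z, J) = 1/(J + Z)
N(v) = -4/v
l = -17/2 (l = 1/(2 + 0) - (8 + 1) = 1/2 - 1*9 = 1/2 - 9 = -17/2 ≈ -8.5000)
h = 425/8 (h = -17/(2*((-4/(5*5)))) = -17/(2*((-4/25))) = -17/(2*((-4*1/25))) = -17/(2*(-4/25)) = -17/2*(-25/4) = 425/8 ≈ 53.125)
39*12 + h = 39*12 + 425/8 = 468 + 425/8 = 4169/8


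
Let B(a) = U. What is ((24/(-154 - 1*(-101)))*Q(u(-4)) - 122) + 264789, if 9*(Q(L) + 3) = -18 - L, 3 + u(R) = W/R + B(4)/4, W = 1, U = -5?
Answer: 14027459/53 ≈ 2.6467e+5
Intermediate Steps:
B(a) = -5
u(R) = -17/4 + 1/R (u(R) = -3 + (1/R - 5/4) = -3 + (-5/4 + 1/R) = -17/4 + 1/R)
Q(L) = -5 - L/9 (Q(L) = -3 + (-18 - L)/9 = -3 + (-2 - L/9) = -5 - L/9)
((24/(-154 - 1*(-101)))*Q(u(-4)) - 122) + 264789 = ((24/(-154 - 1*(-101)))*(-5 - (-17/4 + 1/(-4))/9) - 122) + 264789 = ((24/(-154 + 101))*(-5 - (-17/4 - ¼)/9) - 122) + 264789 = ((24/(-53))*(-5 - ⅑*(-9/2)) - 122) + 264789 = ((24*(-1/53))*(-5 + ½) - 122) + 264789 = (-24/53*(-9/2) - 122) + 264789 = (108/53 - 122) + 264789 = -6358/53 + 264789 = 14027459/53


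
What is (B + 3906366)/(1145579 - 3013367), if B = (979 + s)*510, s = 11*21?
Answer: -753911/311298 ≈ -2.4218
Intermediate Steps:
s = 231
B = 617100 (B = (979 + 231)*510 = 1210*510 = 617100)
(B + 3906366)/(1145579 - 3013367) = (617100 + 3906366)/(1145579 - 3013367) = 4523466/(-1867788) = 4523466*(-1/1867788) = -753911/311298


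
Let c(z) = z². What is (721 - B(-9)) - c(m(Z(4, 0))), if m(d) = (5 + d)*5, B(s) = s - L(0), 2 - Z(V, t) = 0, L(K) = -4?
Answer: -499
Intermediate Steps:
Z(V, t) = 2 (Z(V, t) = 2 - 1*0 = 2 + 0 = 2)
B(s) = 4 + s (B(s) = s - 1*(-4) = s + 4 = 4 + s)
m(d) = 25 + 5*d
(721 - B(-9)) - c(m(Z(4, 0))) = (721 - (4 - 9)) - (25 + 5*2)² = (721 - 1*(-5)) - (25 + 10)² = (721 + 5) - 1*35² = 726 - 1*1225 = 726 - 1225 = -499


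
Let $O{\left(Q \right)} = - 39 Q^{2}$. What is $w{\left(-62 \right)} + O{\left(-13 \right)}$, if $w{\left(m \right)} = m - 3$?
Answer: $-6656$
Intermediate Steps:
$w{\left(m \right)} = -3 + m$
$w{\left(-62 \right)} + O{\left(-13 \right)} = \left(-3 - 62\right) - 39 \left(-13\right)^{2} = -65 - 6591 = -6656$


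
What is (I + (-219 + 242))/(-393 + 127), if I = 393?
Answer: -208/133 ≈ -1.5639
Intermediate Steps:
(I + (-219 + 242))/(-393 + 127) = (393 + (-219 + 242))/(-393 + 127) = (393 + 23)/(-266) = 416*(-1/266) = -208/133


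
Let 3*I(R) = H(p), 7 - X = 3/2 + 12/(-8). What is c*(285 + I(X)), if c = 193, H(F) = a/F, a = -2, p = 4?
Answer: 329837/6 ≈ 54973.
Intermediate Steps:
X = 7 (X = 7 - (3/2 + 12/(-8)) = 7 - (3*(½) + 12*(-⅛)) = 7 - (3/2 - 3/2) = 7 - 1*0 = 7 + 0 = 7)
H(F) = -2/F
I(R) = -⅙ (I(R) = (-2/4)/3 = (-2*¼)/3 = (⅓)*(-½) = -⅙)
c*(285 + I(X)) = 193*(285 - ⅙) = 193*(1709/6) = 329837/6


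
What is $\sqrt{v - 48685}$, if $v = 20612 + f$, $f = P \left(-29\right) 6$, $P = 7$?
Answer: $i \sqrt{29291} \approx 171.15 i$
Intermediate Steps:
$f = -1218$ ($f = 7 \left(-29\right) 6 = \left(-203\right) 6 = -1218$)
$v = 19394$ ($v = 20612 - 1218 = 19394$)
$\sqrt{v - 48685} = \sqrt{19394 - 48685} = \sqrt{-29291} = i \sqrt{29291}$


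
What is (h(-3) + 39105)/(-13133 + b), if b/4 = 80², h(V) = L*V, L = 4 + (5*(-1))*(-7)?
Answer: 38988/12467 ≈ 3.1273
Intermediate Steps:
L = 39 (L = 4 - 5*(-7) = 4 + 35 = 39)
h(V) = 39*V
b = 25600 (b = 4*80² = 4*6400 = 25600)
(h(-3) + 39105)/(-13133 + b) = (39*(-3) + 39105)/(-13133 + 25600) = (-117 + 39105)/12467 = 38988*(1/12467) = 38988/12467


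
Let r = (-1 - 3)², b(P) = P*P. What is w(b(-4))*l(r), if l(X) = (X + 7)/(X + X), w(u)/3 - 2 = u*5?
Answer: 2829/16 ≈ 176.81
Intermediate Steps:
b(P) = P²
r = 16 (r = (-4)² = 16)
w(u) = 6 + 15*u (w(u) = 6 + 3*(u*5) = 6 + 3*(5*u) = 6 + 15*u)
l(X) = (7 + X)/(2*X) (l(X) = (7 + X)/((2*X)) = (7 + X)*(1/(2*X)) = (7 + X)/(2*X))
w(b(-4))*l(r) = (6 + 15*(-4)²)*((½)*(7 + 16)/16) = (6 + 15*16)*((½)*(1/16)*23) = (6 + 240)*(23/32) = 246*(23/32) = 2829/16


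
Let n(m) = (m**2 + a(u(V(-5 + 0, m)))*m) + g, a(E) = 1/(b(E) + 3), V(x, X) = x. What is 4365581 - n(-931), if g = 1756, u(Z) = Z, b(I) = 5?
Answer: 27977443/8 ≈ 3.4972e+6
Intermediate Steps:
a(E) = 1/8 (a(E) = 1/(5 + 3) = 1/8)
n(m) = 1756 + m**2 + m/8 (n(m) = (m**2 + m/8) + 1756 = 1756 + m**2 + m/8)
4365581 - n(-931) = 4365581 - (1756 + (-931)**2 + (1/8)*(-931)) = 4365581 - (1756 + 866761 - 931/8) = 4365581 - 1*6947205/8 = 4365581 - 6947205/8 = 27977443/8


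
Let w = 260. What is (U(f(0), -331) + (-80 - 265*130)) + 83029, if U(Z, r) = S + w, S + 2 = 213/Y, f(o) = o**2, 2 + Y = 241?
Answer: 11653136/239 ≈ 48758.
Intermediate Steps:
Y = 239 (Y = -2 + 241 = 239)
S = -265/239 (S = -2 + 213/239 = -265/239 ≈ -1.1088)
U(Z, r) = 61875/239 (U(Z, r) = -265/239 + 260 = 61875/239)
(U(f(0), -331) + (-80 - 265*130)) + 83029 = (61875/239 + (-80 - 265*130)) + 83029 = (61875/239 + (-80 - 34450)) + 83029 = (61875/239 - 34530) + 83029 = -8190795/239 + 83029 = 11653136/239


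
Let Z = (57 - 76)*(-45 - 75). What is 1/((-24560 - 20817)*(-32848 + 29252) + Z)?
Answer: 1/163177972 ≈ 6.1283e-9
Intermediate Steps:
Z = 2280 (Z = -19*(-120) = 2280)
1/((-24560 - 20817)*(-32848 + 29252) + Z) = 1/((-24560 - 20817)*(-32848 + 29252) + 2280) = 1/(-45377*(-3596) + 2280) = 1/(163175692 + 2280) = 1/163177972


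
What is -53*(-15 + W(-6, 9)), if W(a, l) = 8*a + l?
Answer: 2862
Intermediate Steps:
W(a, l) = l + 8*a
-53*(-15 + W(-6, 9)) = -53*(-15 + (9 + 8*(-6))) = -53*(-15 + (9 - 48)) = -53*(-15 - 39) = -53*(-54) = 2862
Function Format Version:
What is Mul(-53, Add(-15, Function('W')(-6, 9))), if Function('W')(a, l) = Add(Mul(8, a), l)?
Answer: 2862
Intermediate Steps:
Function('W')(a, l) = Add(l, Mul(8, a))
Mul(-53, Add(-15, Function('W')(-6, 9))) = Mul(-53, Add(-15, Add(9, Mul(8, -6)))) = Mul(-53, Add(-15, Add(9, -48))) = Mul(-53, Add(-15, -39)) = Mul(-53, -54) = 2862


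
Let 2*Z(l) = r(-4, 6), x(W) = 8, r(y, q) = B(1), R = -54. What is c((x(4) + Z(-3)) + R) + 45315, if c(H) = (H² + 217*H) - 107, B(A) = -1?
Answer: 149119/4 ≈ 37280.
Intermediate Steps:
r(y, q) = -1
Z(l) = -½ (Z(l) = (½)*(-1) = -½)
c(H) = -107 + H² + 217*H
c((x(4) + Z(-3)) + R) + 45315 = (-107 + ((8 - ½) - 54)² + 217*((8 - ½) - 54)) + 45315 = (-107 + (15/2 - 54)² + 217*(15/2 - 54)) + 45315 = (-107 + (-93/2)² + 217*(-93/2)) + 45315 = (-107 + 8649/4 - 20181/2) + 45315 = -32141/4 + 45315 = 149119/4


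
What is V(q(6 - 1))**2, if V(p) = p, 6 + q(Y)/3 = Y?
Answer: 9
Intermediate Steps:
q(Y) = -18 + 3*Y
V(q(6 - 1))**2 = (-18 + 3*(6 - 1))**2 = (-18 + 3*5)**2 = (-18 + 15)**2 = (-3)**2 = 9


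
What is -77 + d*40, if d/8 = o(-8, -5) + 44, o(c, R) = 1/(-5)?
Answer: 13939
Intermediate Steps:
o(c, R) = -⅕
d = 1752/5 (d = 8*(-⅕ + 44) = 8*(219/5) = 1752/5 ≈ 350.40)
-77 + d*40 = -77 + (1752/5)*40 = -77 + 14016 = 13939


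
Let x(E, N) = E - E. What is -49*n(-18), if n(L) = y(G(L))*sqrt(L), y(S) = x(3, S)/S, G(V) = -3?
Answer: 0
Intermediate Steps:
x(E, N) = 0
y(S) = 0 (y(S) = 0/S = 0)
n(L) = 0 (n(L) = 0*sqrt(L) = 0)
-49*n(-18) = -49*0 = 0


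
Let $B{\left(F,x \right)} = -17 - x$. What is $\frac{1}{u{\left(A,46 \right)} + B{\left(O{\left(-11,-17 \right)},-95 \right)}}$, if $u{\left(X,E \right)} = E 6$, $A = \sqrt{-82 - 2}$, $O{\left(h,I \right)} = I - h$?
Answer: $\frac{1}{354} \approx 0.0028249$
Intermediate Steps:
$A = 2 i \sqrt{21}$ ($A = \sqrt{-84} = 2 i \sqrt{21} \approx 9.1651 i$)
$u{\left(X,E \right)} = 6 E$
$\frac{1}{u{\left(A,46 \right)} + B{\left(O{\left(-11,-17 \right)},-95 \right)}} = \frac{1}{6 \cdot 46 - -78} = \frac{1}{276 + \left(-17 + 95\right)} = \frac{1}{276 + 78} = \frac{1}{354}$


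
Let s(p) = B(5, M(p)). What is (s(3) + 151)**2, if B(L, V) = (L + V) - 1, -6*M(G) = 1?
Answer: 863041/36 ≈ 23973.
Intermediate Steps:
M(G) = -1/6 (M(G) = -1/6*1 = -1/6)
B(L, V) = -1 + L + V
s(p) = 23/6 (s(p) = -1 + 5 - 1/6 = 23/6)
(s(3) + 151)**2 = (23/6 + 151)**2 = (929/6)**2 = 863041/36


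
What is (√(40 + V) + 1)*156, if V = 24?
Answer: 1404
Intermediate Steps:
(√(40 + V) + 1)*156 = (√(40 + 24) + 1)*156 = (√64 + 1)*156 = (8 + 1)*156 = 9*156 = 1404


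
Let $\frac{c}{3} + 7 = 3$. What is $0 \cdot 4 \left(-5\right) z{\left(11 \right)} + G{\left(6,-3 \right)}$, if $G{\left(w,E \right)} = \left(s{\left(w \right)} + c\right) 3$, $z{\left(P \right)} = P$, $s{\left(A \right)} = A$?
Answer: $-18$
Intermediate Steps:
$c = -12$ ($c = -21 + 3 \cdot 3 = -21 + 9 = -12$)
$G{\left(w,E \right)} = -36 + 3 w$ ($G{\left(w,E \right)} = \left(w - 12\right) 3 = \left(-12 + w\right) 3 = -36 + 3 w$)
$0 \cdot 4 \left(-5\right) z{\left(11 \right)} + G{\left(6,-3 \right)} = 0 \cdot 4 \left(-5\right) 11 + \left(-36 + 3 \cdot 6\right) = 0 \left(-5\right) 11 + \left(-36 + 18\right) = 0 \cdot 11 - 18 = 0 - 18 = -18$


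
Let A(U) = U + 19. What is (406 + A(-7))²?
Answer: 174724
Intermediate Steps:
A(U) = 19 + U
(406 + A(-7))² = (406 + (19 - 7))² = (406 + 12)² = 418² = 174724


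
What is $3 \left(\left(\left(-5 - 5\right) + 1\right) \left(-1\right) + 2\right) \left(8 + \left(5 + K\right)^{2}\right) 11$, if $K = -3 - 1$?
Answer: $3267$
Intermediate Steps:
$K = -4$
$3 \left(\left(\left(-5 - 5\right) + 1\right) \left(-1\right) + 2\right) \left(8 + \left(5 + K\right)^{2}\right) 11 = 3 \left(\left(\left(-5 - 5\right) + 1\right) \left(-1\right) + 2\right) \left(8 + \left(5 - 4\right)^{2}\right) 11 = 3 \left(\left(\left(-5 - 5\right) + 1\right) \left(-1\right) + 2\right) \left(8 + 1^{2}\right) 11 = 3 \left(\left(-10 + 1\right) \left(-1\right) + 2\right) \left(8 + 1\right) 11 = 3 \left(\left(-9\right) \left(-1\right) + 2\right) 9 \cdot 11 = 3 \left(9 + 2\right) 9 \cdot 11 = 3 \cdot 11 \cdot 9 \cdot 11 = 3 \cdot 99 \cdot 11 = 297 \cdot 11 = 3267$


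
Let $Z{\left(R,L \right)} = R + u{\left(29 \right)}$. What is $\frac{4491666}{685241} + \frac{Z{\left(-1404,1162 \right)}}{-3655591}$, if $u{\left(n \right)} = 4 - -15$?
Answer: $\frac{16420642863391}{2504960832431} \approx 6.5553$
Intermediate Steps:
$u{\left(n \right)} = 19$ ($u{\left(n \right)} = 4 + 15 = 19$)
$Z{\left(R,L \right)} = 19 + R$ ($Z{\left(R,L \right)} = R + 19 = 19 + R$)
$\frac{4491666}{685241} + \frac{Z{\left(-1404,1162 \right)}}{-3655591} = \frac{4491666}{685241} + \frac{19 - 1404}{-3655591} = 4491666 \cdot \frac{1}{685241} - - \frac{1385}{3655591} = \frac{4491666}{685241} + \frac{1385}{3655591} = \frac{16420642863391}{2504960832431}$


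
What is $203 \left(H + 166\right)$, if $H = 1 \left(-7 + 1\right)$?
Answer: $32480$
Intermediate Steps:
$H = -6$ ($H = 1 \left(-6\right) = -6$)
$203 \left(H + 166\right) = 203 \left(-6 + 166\right) = 203 \cdot 160 = 32480$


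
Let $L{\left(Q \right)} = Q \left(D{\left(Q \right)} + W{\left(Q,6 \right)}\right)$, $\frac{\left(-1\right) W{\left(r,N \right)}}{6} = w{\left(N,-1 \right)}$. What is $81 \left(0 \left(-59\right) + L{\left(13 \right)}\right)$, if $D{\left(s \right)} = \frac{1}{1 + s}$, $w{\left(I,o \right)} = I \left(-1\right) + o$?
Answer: $\frac{620217}{14} \approx 44301.0$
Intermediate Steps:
$w{\left(I,o \right)} = o - I$ ($w{\left(I,o \right)} = - I + o = o - I$)
$W{\left(r,N \right)} = 6 + 6 N$ ($W{\left(r,N \right)} = - 6 \left(-1 - N\right) = 6 + 6 N$)
$L{\left(Q \right)} = Q \left(42 + \frac{1}{1 + Q}\right)$ ($L{\left(Q \right)} = Q \left(\frac{1}{1 + Q} + \left(6 + 6 \cdot 6\right)\right) = Q \left(\frac{1}{1 + Q} + \left(6 + 36\right)\right) = Q \left(\frac{1}{1 + Q} + 42\right) = Q \left(42 + \frac{1}{1 + Q}\right)$)
$81 \left(0 \left(-59\right) + L{\left(13 \right)}\right) = 81 \left(0 \left(-59\right) + \frac{13 \left(43 + 42 \cdot 13\right)}{1 + 13}\right) = 81 \left(0 + \frac{13 \left(43 + 546\right)}{14}\right) = 81 \left(0 + 13 \cdot \frac{1}{14} \cdot 589\right) = 81 \left(0 + \frac{7657}{14}\right) = 81 \cdot \frac{7657}{14} = \frac{620217}{14}$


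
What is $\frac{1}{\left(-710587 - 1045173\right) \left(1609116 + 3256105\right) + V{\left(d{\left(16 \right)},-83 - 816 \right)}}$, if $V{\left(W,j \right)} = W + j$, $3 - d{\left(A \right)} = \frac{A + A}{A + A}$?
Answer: $- \frac{1}{8542160423857} \approx -1.1707 \cdot 10^{-13}$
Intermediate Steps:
$d{\left(A \right)} = 2$ ($d{\left(A \right)} = 3 - \frac{A + A}{A + A} = 3 - \frac{2 A}{2 A} = 3 - 2 A \frac{1}{2 A} = 3 - 1 = 2$)
$\frac{1}{\left(-710587 - 1045173\right) \left(1609116 + 3256105\right) + V{\left(d{\left(16 \right)},-83 - 816 \right)}} = \frac{1}{\left(-710587 - 1045173\right) \left(1609116 + 3256105\right) + \left(2 - 899\right)} = \frac{1}{\left(-1755760\right) 4865221 + \left(2 - 899\right)} = \frac{1}{-8542160422960 + \left(2 - 899\right)} = \frac{1}{-8542160422960 - 897} = \frac{1}{-8542160423857} = - \frac{1}{8542160423857}$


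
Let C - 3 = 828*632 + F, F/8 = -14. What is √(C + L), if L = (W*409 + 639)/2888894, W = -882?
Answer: √4366365175322172626/2888894 ≈ 723.32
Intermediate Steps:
F = -112 (F = 8*(-14) = -112)
C = 523187 (C = 3 + (828*632 - 112) = 3 + (523296 - 112) = 3 + 523184 = 523187)
L = -360099/2888894 (L = (-882*409 + 639)/2888894 = (-360738 + 639)*(1/2888894) = -360099*1/2888894 = -360099/2888894 ≈ -0.12465)
√(C + L) = √(523187 - 360099/2888894) = √(1511431425079/2888894) = √4366365175322172626/2888894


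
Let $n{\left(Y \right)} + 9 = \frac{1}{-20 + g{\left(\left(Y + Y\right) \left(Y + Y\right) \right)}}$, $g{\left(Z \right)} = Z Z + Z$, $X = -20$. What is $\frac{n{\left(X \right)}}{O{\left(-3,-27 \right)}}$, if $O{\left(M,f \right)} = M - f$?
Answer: $- \frac{23054219}{61477920} \approx -0.375$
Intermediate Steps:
$g{\left(Z \right)} = Z + Z^{2}$ ($g{\left(Z \right)} = Z^{2} + Z = Z + Z^{2}$)
$n{\left(Y \right)} = -9 + \frac{1}{-20 + 4 Y^{2} \left(1 + 4 Y^{2}\right)}$ ($n{\left(Y \right)} = -9 + \frac{1}{-20 + \left(Y + Y\right) \left(Y + Y\right) \left(1 + \left(Y + Y\right) \left(Y + Y\right)\right)} = -9 + \frac{1}{-20 + 2 Y 2 Y \left(1 + 2 Y 2 Y\right)} = -9 + \frac{1}{-20 + 4 Y^{2} \left(1 + 4 Y^{2}\right)}$)
$\frac{n{\left(X \right)}}{O{\left(-3,-27 \right)}} = \frac{\frac{1}{4} \frac{1}{-5 + \left(-20\right)^{2} + 4 \left(-20\right)^{4}} \left(181 - 144 \left(-20\right)^{4} - 36 \left(-20\right)^{2}\right)}{-3 - -27} = \frac{\frac{1}{4} \frac{1}{-5 + 400 + 4 \cdot 160000} \left(181 - 23040000 - 14400\right)}{-3 + 27} = \frac{\frac{1}{4} \frac{1}{-5 + 400 + 640000} \left(181 - 23040000 - 14400\right)}{24} = \frac{1}{4} \cdot \frac{1}{640395} \left(-23054219\right) \frac{1}{24} = \left(- \frac{23054219}{2561580}\right) \frac{1}{24} = - \frac{23054219}{61477920}$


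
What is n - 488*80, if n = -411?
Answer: -39451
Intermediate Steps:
n - 488*80 = -411 - 488*80 = -411 - 39040 = -39451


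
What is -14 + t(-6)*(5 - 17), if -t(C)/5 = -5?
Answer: -314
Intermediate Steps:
t(C) = 25 (t(C) = -5*(-5) = 25)
-14 + t(-6)*(5 - 17) = -14 + 25*(5 - 17) = -14 + 25*(-12) = -14 - 300 = -314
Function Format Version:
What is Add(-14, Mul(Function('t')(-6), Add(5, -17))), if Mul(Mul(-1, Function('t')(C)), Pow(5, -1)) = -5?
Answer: -314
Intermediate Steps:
Function('t')(C) = 25 (Function('t')(C) = Mul(-5, -5) = 25)
Add(-14, Mul(Function('t')(-6), Add(5, -17))) = Add(-14, Mul(25, Add(5, -17))) = Add(-14, Mul(25, -12)) = Add(-14, -300) = -314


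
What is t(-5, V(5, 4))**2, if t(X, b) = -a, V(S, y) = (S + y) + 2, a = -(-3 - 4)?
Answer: 49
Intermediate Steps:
a = 7 (a = -1*(-7) = 7)
V(S, y) = 2 + S + y
t(X, b) = -7 (t(X, b) = -1*7 = -7)
t(-5, V(5, 4))**2 = (-7)**2 = 49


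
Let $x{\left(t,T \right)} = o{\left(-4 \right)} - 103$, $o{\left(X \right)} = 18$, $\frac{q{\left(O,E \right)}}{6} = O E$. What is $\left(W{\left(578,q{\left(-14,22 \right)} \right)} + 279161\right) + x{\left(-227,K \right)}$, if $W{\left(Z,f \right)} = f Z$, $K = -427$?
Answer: $-789068$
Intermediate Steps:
$q{\left(O,E \right)} = 6 E O$ ($q{\left(O,E \right)} = 6 O E = 6 E O$)
$W{\left(Z,f \right)} = Z f$
$x{\left(t,T \right)} = -85$ ($x{\left(t,T \right)} = 18 - 103 = -85$)
$\left(W{\left(578,q{\left(-14,22 \right)} \right)} + 279161\right) + x{\left(-227,K \right)} = \left(578 \cdot 6 \cdot 22 \left(-14\right) + 279161\right) - 85 = \left(578 \left(-1848\right) + 279161\right) - 85 = \left(-1068144 + 279161\right) - 85 = -788983 - 85 = -789068$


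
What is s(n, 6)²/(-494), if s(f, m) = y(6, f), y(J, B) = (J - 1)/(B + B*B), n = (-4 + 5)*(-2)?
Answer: -25/1976 ≈ -0.012652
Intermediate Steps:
n = -2 (n = 1*(-2) = -2)
y(J, B) = (-1 + J)/(B + B²)
s(f, m) = 5/(f*(1 + f)) (s(f, m) = (-1 + 6)/(f*(1 + f)) = 5/(f*(1 + f)))
s(n, 6)²/(-494) = (5/(-2*(1 - 2)))²/(-494) = (5*(-½)/(-1))²*(-1/494) = (5*(-½)*(-1))²*(-1/494) = (5/2)²*(-1/494) = (25/4)*(-1/494) = -25/1976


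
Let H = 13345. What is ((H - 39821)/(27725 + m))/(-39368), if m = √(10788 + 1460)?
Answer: 183511775/7565184956434 - 6619*√3062/3782592478217 ≈ 2.4161e-5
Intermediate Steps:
m = 2*√3062 (m = √12248 = 2*√3062 ≈ 110.67)
((H - 39821)/(27725 + m))/(-39368) = ((13345 - 39821)/(27725 + 2*√3062))/(-39368) = -26476/(27725 + 2*√3062)*(-1/39368) = 6619/(9842*(27725 + 2*√3062))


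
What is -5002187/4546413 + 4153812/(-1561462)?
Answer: -13347834896875/3549525567903 ≈ -3.7605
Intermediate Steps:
-5002187/4546413 + 4153812/(-1561462) = -5002187*1/4546413 + 4153812*(-1/1561462) = -5002187/4546413 - 2076906/780731 = -13347834896875/3549525567903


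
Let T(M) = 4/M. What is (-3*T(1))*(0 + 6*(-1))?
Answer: 72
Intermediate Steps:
(-3*T(1))*(0 + 6*(-1)) = (-12/1)*(0 + 6*(-1)) = (-12)*(0 - 6) = -3*4*(-6) = -12*(-6) = 72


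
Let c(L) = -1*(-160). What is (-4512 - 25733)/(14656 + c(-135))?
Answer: -30245/14816 ≈ -2.0414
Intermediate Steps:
c(L) = 160
(-4512 - 25733)/(14656 + c(-135)) = (-4512 - 25733)/(14656 + 160) = -30245/14816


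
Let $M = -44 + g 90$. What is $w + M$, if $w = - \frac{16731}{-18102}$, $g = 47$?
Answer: $\frac{25263901}{6034} \approx 4186.9$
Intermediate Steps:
$w = \frac{5577}{6034}$ ($w = \left(-16731\right) \left(- \frac{1}{18102}\right) = \frac{5577}{6034} \approx 0.92426$)
$M = 4186$ ($M = -44 + 47 \cdot 90 = -44 + 4230 = 4186$)
$w + M = \frac{5577}{6034} + 4186 = \frac{25263901}{6034}$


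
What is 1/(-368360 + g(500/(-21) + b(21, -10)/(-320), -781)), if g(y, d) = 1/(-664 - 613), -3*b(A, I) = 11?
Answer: -1277/470395721 ≈ -2.7147e-6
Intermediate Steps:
b(A, I) = -11/3 (b(A, I) = -⅓*11 = -11/3)
g(y, d) = -1/1277 (g(y, d) = 1/(-1277) = -1/1277)
1/(-368360 + g(500/(-21) + b(21, -10)/(-320), -781)) = 1/(-368360 - 1/1277) = 1/(-470395721/1277) = -1277/470395721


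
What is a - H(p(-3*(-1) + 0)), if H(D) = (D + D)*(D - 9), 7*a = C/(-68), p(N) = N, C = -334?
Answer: 8735/238 ≈ 36.702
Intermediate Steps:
a = 167/238 (a = (-334/(-68))/7 = (-334*(-1/68))/7 = (⅐)*(167/34) = 167/238 ≈ 0.70168)
H(D) = 2*D*(-9 + D) (H(D) = (2*D)*(-9 + D) = 2*D*(-9 + D))
a - H(p(-3*(-1) + 0)) = 167/238 - 2*(-3*(-1) + 0)*(-9 + (-3*(-1) + 0)) = 167/238 - 2*(3 + 0)*(-9 + (3 + 0)) = 167/238 - 2*3*(-9 + 3) = 167/238 - 2*3*(-6) = 167/238 - 1*(-36) = 167/238 + 36 = 8735/238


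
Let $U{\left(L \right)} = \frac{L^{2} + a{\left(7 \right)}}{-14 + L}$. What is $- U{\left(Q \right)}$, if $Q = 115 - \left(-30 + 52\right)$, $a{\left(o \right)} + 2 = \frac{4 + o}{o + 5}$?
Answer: $- \frac{103775}{948} \approx -109.47$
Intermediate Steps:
$a{\left(o \right)} = -2 + \frac{4 + o}{5 + o}$ ($a{\left(o \right)} = -2 + \frac{4 + o}{o + 5} = -2 + \frac{4 + o}{5 + o}$)
$Q = 93$ ($Q = 115 - 22 = 93$)
$U{\left(L \right)} = \frac{- \frac{13}{12} + L^{2}}{-14 + L}$ ($U{\left(L \right)} = \frac{L^{2} + \frac{-6 - 7}{5 + 7}}{-14 + L} = \frac{L^{2} + \frac{-6 - 7}{12}}{-14 + L} = \frac{L^{2} + \frac{1}{12} \left(-13\right)}{-14 + L} = \frac{L^{2} - \frac{13}{12}}{-14 + L} = \frac{- \frac{13}{12} + L^{2}}{-14 + L}$)
$- U{\left(Q \right)} = - \frac{- \frac{13}{12} + 93^{2}}{-14 + 93} = - \frac{- \frac{13}{12} + 8649}{79} = - \frac{103775}{79 \cdot 12} = \left(-1\right) \frac{103775}{948} = - \frac{103775}{948}$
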